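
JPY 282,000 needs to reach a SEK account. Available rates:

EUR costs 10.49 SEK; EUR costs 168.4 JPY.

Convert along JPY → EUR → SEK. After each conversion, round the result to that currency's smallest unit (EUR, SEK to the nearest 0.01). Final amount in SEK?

JPY 282,000 ÷ 168.4 = EUR 1,674.58
EUR 1,674.58 × 10.49 = SEK 17,566.34

SEK 17,566.34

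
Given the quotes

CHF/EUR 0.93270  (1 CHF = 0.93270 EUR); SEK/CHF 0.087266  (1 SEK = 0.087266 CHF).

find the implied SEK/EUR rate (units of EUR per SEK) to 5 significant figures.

SEK/EUR = 0.081393

1 SEK × 0.087266 = 0.087266 CHF
0.087266 CHF × 0.93270 = 0.081393 EUR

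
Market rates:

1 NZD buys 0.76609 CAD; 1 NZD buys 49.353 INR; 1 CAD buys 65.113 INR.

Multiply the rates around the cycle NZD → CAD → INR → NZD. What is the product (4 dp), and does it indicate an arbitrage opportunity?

1.0107 (arbitrage exists)

Around NZD → CAD → INR → NZD: 1 × 0.76609 × 65.113 ÷ 49.353 = 1.010727
Product > 1; profitable direction is NZD → CAD → INR → NZD.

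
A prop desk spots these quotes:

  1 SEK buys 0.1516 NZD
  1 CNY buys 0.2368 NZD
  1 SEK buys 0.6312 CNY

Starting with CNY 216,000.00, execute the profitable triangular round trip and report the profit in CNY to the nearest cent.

Profit: CNY 3,080.77

Profitable loop is CNY → SEK → NZD → CNY:
CNY 216,000.00 ÷ 0.6312 = SEK 342,205.32
SEK 342,205.32 × 0.1516 = NZD 51,878.33
NZD 51,878.33 ÷ 0.2368 = CNY 219,080.77
Profit = CNY 219,080.77 − CNY 216,000.00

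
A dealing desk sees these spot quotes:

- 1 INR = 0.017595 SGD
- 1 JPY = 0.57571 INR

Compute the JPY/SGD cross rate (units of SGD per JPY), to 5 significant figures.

JPY/SGD = 0.010130

1 JPY × 0.57571 = 0.57571 INR
0.57571 INR × 0.017595 = 0.0101296 SGD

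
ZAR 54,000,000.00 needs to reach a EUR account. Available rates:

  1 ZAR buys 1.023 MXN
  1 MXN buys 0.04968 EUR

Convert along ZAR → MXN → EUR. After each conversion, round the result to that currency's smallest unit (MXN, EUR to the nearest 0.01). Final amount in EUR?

EUR 2,744,422.56

ZAR 54,000,000.00 × 1.023 = MXN 55,242,000.00
MXN 55,242,000.00 × 0.04968 = EUR 2,744,422.56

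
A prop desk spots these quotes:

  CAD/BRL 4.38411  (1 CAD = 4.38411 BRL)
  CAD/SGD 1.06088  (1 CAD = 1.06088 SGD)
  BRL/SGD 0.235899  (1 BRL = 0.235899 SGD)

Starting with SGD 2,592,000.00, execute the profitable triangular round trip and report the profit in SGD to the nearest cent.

Profit: SGD 66,849.26

Profitable loop is SGD → BRL → CAD → SGD:
SGD 2,592,000.00 ÷ 0.235899 = BRL 10,987,753.23
BRL 10,987,753.23 ÷ 4.38411 = CAD 2,506,267.69
CAD 2,506,267.69 × 1.06088 = SGD 2,658,849.26
Profit = SGD 2,658,849.26 − SGD 2,592,000.00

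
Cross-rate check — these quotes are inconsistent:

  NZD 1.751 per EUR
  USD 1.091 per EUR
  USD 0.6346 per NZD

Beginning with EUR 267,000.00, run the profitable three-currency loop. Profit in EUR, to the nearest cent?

Profit: EUR 4,939.77

Profitable loop is EUR → NZD → USD → EUR:
EUR 267,000.00 × 1.751 = NZD 467,517.00
NZD 467,517.00 × 0.6346 = USD 296,686.29
USD 296,686.29 ÷ 1.091 = EUR 271,939.77
Profit = EUR 271,939.77 − EUR 267,000.00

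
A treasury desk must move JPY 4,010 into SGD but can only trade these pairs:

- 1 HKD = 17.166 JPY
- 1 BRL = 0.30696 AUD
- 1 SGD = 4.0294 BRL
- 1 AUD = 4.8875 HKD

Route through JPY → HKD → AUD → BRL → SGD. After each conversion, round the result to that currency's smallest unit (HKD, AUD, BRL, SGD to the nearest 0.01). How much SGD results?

JPY 4,010 ÷ 17.166 = HKD 233.60
HKD 233.60 ÷ 4.8875 = AUD 47.80
AUD 47.80 ÷ 0.30696 = BRL 155.72
BRL 155.72 ÷ 4.0294 = SGD 38.65

SGD 38.65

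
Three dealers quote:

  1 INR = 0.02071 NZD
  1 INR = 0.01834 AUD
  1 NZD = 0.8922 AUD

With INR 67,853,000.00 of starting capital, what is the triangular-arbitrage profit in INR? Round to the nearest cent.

Profitable loop is INR → NZD → AUD → INR:
INR 67,853,000.00 × 0.02071 = NZD 1,405,235.63
NZD 1,405,235.63 × 0.8922 = AUD 1,253,751.23
AUD 1,253,751.23 ÷ 0.01834 = INR 68,361,571.92
Profit = INR 68,361,571.92 − INR 67,853,000.00

Profit: INR 508,571.92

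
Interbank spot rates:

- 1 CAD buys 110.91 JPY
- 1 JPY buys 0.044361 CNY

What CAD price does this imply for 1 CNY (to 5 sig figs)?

1 CNY ÷ 0.044361 = 22.5423 JPY
22.5423 JPY ÷ 110.91 = 0.203249 CAD

CNY/CAD = 0.20325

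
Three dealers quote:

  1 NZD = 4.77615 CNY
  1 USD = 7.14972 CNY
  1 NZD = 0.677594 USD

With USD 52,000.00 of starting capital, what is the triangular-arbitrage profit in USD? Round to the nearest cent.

Profit: USD 745.32

Profitable loop is USD → CNY → NZD → USD:
USD 52,000.00 × 7.14972 = CNY 371,785.44
CNY 371,785.44 ÷ 4.77615 = NZD 77,842.08
NZD 77,842.08 × 0.677594 = USD 52,745.32
Profit = USD 52,745.32 − USD 52,000.00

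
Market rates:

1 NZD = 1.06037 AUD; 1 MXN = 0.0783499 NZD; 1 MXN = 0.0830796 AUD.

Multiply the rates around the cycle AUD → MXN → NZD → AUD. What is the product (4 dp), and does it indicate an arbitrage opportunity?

Around AUD → MXN → NZD → AUD: 1 ÷ 0.0830796 × 0.0783499 × 1.06037 = 1.000003
Product ≈ 1 (deviation 0.000%, within rounding noise).

1.0000 (no arbitrage)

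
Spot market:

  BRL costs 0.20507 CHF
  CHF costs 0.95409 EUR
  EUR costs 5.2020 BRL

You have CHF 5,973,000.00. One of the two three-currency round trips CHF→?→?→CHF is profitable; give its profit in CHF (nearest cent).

Profitable loop is CHF → EUR → BRL → CHF:
CHF 5,973,000.00 × 0.95409 = EUR 5,698,779.57
EUR 5,698,779.57 × 5.2020 = BRL 29,645,051.32
BRL 29,645,051.32 × 0.20507 = CHF 6,079,310.67
Profit = CHF 6,079,310.67 − CHF 5,973,000.00

Profit: CHF 106,310.67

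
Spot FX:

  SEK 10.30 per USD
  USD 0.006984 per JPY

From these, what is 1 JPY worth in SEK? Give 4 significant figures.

1 JPY × 0.006984 = 0.006984 USD
0.006984 USD × 10.30 = 0.0719352 SEK

JPY/SEK = 0.07194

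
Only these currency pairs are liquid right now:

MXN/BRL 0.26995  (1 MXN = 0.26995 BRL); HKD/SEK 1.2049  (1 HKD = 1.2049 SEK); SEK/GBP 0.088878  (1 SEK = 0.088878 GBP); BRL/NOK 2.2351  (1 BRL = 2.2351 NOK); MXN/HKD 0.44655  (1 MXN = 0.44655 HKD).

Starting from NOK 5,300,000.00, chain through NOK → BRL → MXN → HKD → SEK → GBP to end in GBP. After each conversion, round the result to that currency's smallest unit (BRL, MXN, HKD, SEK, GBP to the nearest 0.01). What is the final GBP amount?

GBP 420,059.64

NOK 5,300,000.00 ÷ 2.2351 = BRL 2,371,258.56
BRL 2,371,258.56 ÷ 0.26995 = MXN 8,784,065.79
MXN 8,784,065.79 × 0.44655 = HKD 3,922,524.58
HKD 3,922,524.58 × 1.2049 = SEK 4,726,249.87
SEK 4,726,249.87 × 0.088878 = GBP 420,059.64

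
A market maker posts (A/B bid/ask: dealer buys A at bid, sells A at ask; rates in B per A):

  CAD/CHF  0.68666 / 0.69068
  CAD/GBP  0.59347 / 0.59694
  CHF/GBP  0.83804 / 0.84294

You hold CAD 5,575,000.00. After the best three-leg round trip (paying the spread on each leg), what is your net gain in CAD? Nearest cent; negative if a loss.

Best loop CAD → GBP → CHF → CAD:
CAD 5,575,000.00 × 0.59347 (sell CAD at bid) = GBP 3,308,595.25
GBP 3,308,595.25 ÷ 0.84294 (buy CHF at ask) = CHF 3,925,066.14
CHF 3,925,066.14 ÷ 0.69068 (buy CAD at ask) = CAD 5,682,901.11

Net profit: CAD 107,901.11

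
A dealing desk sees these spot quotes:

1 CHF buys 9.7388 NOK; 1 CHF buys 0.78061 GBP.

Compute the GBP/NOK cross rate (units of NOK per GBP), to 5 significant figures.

1 GBP ÷ 0.78061 = 1.28105 CHF
1.28105 CHF × 9.7388 = 12.4759 NOK

GBP/NOK = 12.476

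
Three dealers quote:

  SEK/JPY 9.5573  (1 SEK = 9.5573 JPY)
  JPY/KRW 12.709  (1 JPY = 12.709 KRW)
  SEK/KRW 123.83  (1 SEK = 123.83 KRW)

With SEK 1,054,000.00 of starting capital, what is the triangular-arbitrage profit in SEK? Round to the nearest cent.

Profitable loop is SEK → KRW → JPY → SEK:
SEK 1,054,000.00 × 123.83 = KRW 130,516,820
KRW 130,516,820 ÷ 12.709 = JPY 10,269,637
JPY 10,269,637 ÷ 9.5573 = SEK 1,074,533.32
Profit = SEK 1,074,533.32 − SEK 1,054,000.00

Profit: SEK 20,533.32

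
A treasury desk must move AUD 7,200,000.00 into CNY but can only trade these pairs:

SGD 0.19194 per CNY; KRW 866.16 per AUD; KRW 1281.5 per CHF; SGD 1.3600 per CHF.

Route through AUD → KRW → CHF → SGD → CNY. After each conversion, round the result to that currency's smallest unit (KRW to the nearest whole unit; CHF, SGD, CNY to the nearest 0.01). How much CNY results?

CNY 34,481,442.64

AUD 7,200,000.00 × 866.16 = KRW 6,236,352,000
KRW 6,236,352,000 ÷ 1281.5 = CHF 4,866,447.13
CHF 4,866,447.13 × 1.3600 = SGD 6,618,368.10
SGD 6,618,368.10 ÷ 0.19194 = CNY 34,481,442.64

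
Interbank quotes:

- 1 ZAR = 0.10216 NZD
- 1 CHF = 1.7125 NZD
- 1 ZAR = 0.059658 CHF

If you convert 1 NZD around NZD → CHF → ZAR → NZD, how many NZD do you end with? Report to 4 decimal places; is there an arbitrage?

1.0000 (no arbitrage)

Around NZD → CHF → ZAR → NZD: 1 ÷ 1.7125 ÷ 0.059658 × 0.10216 = 0.999958
Product ≈ 1 (deviation 0.004%, within rounding noise).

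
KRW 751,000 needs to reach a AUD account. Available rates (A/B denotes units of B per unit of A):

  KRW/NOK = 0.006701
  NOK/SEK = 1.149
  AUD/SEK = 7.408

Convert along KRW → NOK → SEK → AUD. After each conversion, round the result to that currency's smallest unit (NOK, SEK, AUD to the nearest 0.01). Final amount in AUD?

KRW 751,000 × 0.006701 = NOK 5,032.45
NOK 5,032.45 × 1.149 = SEK 5,782.29
SEK 5,782.29 ÷ 7.408 = AUD 780.55

AUD 780.55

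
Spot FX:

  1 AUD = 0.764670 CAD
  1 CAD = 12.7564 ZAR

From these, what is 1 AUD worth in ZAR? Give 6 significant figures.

1 AUD × 0.764670 = 0.76467 CAD
0.76467 CAD × 12.7564 = 9.75444 ZAR

AUD/ZAR = 9.75444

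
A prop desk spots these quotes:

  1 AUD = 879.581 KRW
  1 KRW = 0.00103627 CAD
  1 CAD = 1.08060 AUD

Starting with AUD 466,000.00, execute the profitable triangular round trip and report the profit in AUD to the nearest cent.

Profitable loop is AUD → CAD → KRW → AUD:
AUD 466,000.00 ÷ 1.08060 = CAD 431,241.90
CAD 431,241.90 ÷ 0.00103627 = KRW 416,148,207
KRW 416,148,207 ÷ 879.581 = AUD 473,120.96
Profit = AUD 473,120.96 − AUD 466,000.00

Profit: AUD 7,120.96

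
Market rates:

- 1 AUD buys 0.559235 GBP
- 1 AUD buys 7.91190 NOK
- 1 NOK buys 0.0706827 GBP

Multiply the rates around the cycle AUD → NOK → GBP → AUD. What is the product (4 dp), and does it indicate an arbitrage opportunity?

1.0000 (no arbitrage)

Around AUD → NOK → GBP → AUD: 1 × 7.91190 × 0.0706827 ÷ 0.559235 = 0.999999
Product ≈ 1 (deviation 0.000%, within rounding noise).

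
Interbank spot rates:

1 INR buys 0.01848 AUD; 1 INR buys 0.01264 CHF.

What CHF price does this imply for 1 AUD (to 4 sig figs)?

1 AUD ÷ 0.01848 = 54.1126 INR
54.1126 INR × 0.01264 = 0.683983 CHF

AUD/CHF = 0.6840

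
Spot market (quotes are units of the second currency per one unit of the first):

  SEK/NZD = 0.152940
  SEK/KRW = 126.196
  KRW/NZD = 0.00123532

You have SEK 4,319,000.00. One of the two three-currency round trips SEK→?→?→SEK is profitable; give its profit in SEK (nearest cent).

Profit: SEK 83,376.49

Profitable loop is SEK → KRW → NZD → SEK:
SEK 4,319,000.00 × 126.196 = KRW 545,040,524
KRW 545,040,524 × 0.00123532 = NZD 673,299.46
NZD 673,299.46 ÷ 0.152940 = SEK 4,402,376.49
Profit = SEK 4,402,376.49 − SEK 4,319,000.00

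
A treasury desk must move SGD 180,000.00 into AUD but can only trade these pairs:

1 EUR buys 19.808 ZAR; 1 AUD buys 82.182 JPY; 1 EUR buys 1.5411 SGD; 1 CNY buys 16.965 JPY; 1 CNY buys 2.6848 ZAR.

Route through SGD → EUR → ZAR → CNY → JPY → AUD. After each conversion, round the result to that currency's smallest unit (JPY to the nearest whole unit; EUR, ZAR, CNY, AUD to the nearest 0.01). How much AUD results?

AUD 177,888.36

SGD 180,000.00 ÷ 1.5411 = EUR 116,799.69
EUR 116,799.69 × 19.808 = ZAR 2,313,568.26
ZAR 2,313,568.26 ÷ 2.6848 = CNY 861,728.34
CNY 861,728.34 × 16.965 = JPY 14,619,221
JPY 14,619,221 ÷ 82.182 = AUD 177,888.36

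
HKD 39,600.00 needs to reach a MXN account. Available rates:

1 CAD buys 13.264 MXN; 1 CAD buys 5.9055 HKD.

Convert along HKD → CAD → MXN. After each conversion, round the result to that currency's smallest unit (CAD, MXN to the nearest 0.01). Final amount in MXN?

MXN 88,943.21

HKD 39,600.00 ÷ 5.9055 = CAD 6,705.61
CAD 6,705.61 × 13.264 = MXN 88,943.21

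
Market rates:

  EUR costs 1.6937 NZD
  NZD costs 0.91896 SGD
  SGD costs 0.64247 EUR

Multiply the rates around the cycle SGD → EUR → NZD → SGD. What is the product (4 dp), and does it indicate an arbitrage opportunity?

Around SGD → EUR → NZD → SGD: 1 × 0.64247 × 1.6937 × 0.91896 = 0.999968
Product ≈ 1 (deviation 0.003%, within rounding noise).

1.0000 (no arbitrage)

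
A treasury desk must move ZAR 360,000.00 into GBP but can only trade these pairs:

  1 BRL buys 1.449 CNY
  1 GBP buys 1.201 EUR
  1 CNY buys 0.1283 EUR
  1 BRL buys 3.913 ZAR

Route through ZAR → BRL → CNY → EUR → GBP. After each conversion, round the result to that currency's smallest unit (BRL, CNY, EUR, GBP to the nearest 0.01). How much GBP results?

ZAR 360,000.00 ÷ 3.913 = BRL 92,001.02
BRL 92,001.02 × 1.449 = CNY 133,309.48
CNY 133,309.48 × 0.1283 = EUR 17,103.61
EUR 17,103.61 ÷ 1.201 = GBP 14,241.14

GBP 14,241.14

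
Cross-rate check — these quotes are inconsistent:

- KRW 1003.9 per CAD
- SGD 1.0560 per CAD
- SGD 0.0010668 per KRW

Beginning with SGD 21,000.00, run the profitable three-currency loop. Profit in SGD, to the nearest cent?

Profit: SGD 297.51

Profitable loop is SGD → CAD → KRW → SGD:
SGD 21,000.00 ÷ 1.0560 = CAD 19,886.36
CAD 19,886.36 × 1003.9 = KRW 19,963,920
KRW 19,963,920 × 0.0010668 = SGD 21,297.51
Profit = SGD 21,297.51 − SGD 21,000.00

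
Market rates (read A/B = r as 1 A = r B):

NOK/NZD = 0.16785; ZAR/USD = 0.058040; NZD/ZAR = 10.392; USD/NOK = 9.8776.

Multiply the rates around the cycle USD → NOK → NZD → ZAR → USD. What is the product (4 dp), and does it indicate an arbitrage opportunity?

1.0000 (no arbitrage)

Around USD → NOK → NZD → ZAR → USD: 1 × 9.8776 × 0.16785 × 10.392 × 0.058040 = 0.999998
Product ≈ 1 (deviation 0.000%, within rounding noise).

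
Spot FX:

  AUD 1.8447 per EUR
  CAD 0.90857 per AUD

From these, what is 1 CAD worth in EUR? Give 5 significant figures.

1 CAD ÷ 0.90857 = 1.10063 AUD
1.10063 AUD ÷ 1.8447 = 0.596645 EUR

CAD/EUR = 0.59664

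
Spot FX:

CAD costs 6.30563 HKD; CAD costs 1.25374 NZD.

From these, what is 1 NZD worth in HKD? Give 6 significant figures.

1 NZD ÷ 1.25374 = 0.797614 CAD
0.797614 CAD × 6.30563 = 5.02946 HKD

NZD/HKD = 5.02946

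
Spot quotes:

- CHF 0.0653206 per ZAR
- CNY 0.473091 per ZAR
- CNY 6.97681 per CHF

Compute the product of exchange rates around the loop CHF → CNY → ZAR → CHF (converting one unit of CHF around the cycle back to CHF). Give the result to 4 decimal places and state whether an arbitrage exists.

0.9633 (arbitrage exists)

Around CHF → CNY → ZAR → CHF: 1 × 6.97681 ÷ 0.473091 × 0.0653206 = 0.963302
Product < 1; profitable direction is CHF → ZAR → CNY → CHF.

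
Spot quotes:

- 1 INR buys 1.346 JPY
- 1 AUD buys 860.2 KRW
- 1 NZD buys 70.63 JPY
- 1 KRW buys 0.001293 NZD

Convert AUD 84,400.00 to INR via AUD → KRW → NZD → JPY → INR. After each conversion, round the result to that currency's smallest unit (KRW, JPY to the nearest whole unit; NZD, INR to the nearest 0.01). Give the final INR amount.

INR 4,925,888.56

AUD 84,400.00 × 860.2 = KRW 72,600,880
KRW 72,600,880 × 0.001293 = NZD 93,872.94
NZD 93,872.94 × 70.63 = JPY 6,630,246
JPY 6,630,246 ÷ 1.346 = INR 4,925,888.56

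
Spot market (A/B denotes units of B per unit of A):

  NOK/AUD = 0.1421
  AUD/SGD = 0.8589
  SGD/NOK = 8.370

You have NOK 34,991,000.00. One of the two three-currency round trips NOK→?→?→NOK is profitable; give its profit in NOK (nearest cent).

Profit: NOK 754,262.68

Profitable loop is NOK → AUD → SGD → NOK:
NOK 34,991,000.00 × 0.1421 = AUD 4,972,221.10
AUD 4,972,221.10 × 0.8589 = SGD 4,270,640.70
SGD 4,270,640.70 × 8.370 = NOK 35,745,262.68
Profit = NOK 35,745,262.68 − NOK 34,991,000.00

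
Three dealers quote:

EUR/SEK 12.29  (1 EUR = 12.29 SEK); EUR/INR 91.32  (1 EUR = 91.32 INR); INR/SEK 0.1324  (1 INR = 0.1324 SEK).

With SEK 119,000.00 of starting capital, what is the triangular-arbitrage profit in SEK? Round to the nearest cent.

Profit: SEK 1,960.89

Profitable loop is SEK → INR → EUR → SEK:
SEK 119,000.00 ÷ 0.1324 = INR 898,791.54
INR 898,791.54 ÷ 91.32 = EUR 9,842.22
EUR 9,842.22 × 12.29 = SEK 120,960.89
Profit = SEK 120,960.89 − SEK 119,000.00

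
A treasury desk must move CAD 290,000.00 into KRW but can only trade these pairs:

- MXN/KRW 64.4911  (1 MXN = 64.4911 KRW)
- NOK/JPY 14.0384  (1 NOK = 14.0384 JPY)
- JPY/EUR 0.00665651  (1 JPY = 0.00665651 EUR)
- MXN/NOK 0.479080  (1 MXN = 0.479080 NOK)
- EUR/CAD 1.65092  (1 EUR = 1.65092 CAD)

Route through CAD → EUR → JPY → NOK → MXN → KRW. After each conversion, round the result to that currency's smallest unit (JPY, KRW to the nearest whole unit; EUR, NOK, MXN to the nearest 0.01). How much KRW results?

KRW 253,046,014

CAD 290,000.00 ÷ 1.65092 = EUR 175,659.63
EUR 175,659.63 ÷ 0.00665651 = JPY 26,389,148
JPY 26,389,148 ÷ 14.0384 = NOK 1,879,783.17
NOK 1,879,783.17 ÷ 0.479080 = MXN 3,923,735.43
MXN 3,923,735.43 × 64.4911 = KRW 253,046,014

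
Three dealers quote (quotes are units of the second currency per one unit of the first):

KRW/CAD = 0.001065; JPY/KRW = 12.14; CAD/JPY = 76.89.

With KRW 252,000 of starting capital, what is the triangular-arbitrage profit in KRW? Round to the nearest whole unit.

Profitable loop is KRW → JPY → CAD → KRW:
KRW 252,000 ÷ 12.14 = JPY 20,758
JPY 20,758 ÷ 76.89 = CAD 269.97
CAD 269.97 ÷ 0.001065 = KRW 253,491
Profit = KRW 253,491 − KRW 252,000

Profit: KRW 1,491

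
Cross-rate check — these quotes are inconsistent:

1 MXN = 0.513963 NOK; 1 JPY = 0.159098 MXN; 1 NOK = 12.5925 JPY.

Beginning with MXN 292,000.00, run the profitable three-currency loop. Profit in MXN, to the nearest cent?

Profitable loop is MXN → NOK → JPY → MXN:
MXN 292,000.00 × 0.513963 = NOK 150,077.20
NOK 150,077.20 × 12.5925 = JPY 1,889,847
JPY 1,889,847 × 0.159098 = MXN 300,670.89
Profit = MXN 300,670.89 − MXN 292,000.00

Profit: MXN 8,670.89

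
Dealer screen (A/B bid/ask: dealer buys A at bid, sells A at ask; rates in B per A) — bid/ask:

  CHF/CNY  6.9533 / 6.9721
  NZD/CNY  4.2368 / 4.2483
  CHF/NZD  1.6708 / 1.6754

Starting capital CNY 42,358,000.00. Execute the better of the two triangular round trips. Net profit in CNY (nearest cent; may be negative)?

Net profit: CNY 648,516.71

Best loop CNY → CHF → NZD → CNY:
CNY 42,358,000.00 ÷ 6.9721 (buy CHF at ask) = CHF 6,075,357.50
CHF 6,075,357.50 × 1.6708 (sell CHF at bid) = NZD 10,150,707.30
NZD 10,150,707.30 × 4.2368 (sell NZD at bid) = CNY 43,006,516.71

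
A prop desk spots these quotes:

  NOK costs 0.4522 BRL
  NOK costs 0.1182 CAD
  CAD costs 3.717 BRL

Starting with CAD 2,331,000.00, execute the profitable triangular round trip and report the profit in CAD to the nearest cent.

Profitable loop is CAD → NOK → BRL → CAD:
CAD 2,331,000.00 ÷ 0.1182 = NOK 19,720,812.18
NOK 19,720,812.18 × 0.4522 = BRL 8,917,751.27
BRL 8,917,751.27 ÷ 3.717 = CAD 2,399,179.79
Profit = CAD 2,399,179.79 − CAD 2,331,000.00

Profit: CAD 68,179.79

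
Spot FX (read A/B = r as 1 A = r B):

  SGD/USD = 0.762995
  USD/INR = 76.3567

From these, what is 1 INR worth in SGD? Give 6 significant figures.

INR/SGD = 0.0171645

1 INR ÷ 76.3567 = 0.0130964 USD
0.0130964 USD ÷ 0.762995 = 0.0171645 SGD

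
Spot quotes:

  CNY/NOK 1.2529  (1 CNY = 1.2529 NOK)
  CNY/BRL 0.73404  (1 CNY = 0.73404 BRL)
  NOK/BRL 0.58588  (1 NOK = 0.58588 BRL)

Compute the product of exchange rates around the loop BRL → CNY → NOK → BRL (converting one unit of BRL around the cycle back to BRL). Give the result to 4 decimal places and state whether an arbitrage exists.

Around BRL → CNY → NOK → BRL: 1 ÷ 0.73404 × 1.2529 × 0.58588 = 1.000012
Product ≈ 1 (deviation 0.001%, within rounding noise).

1.0000 (no arbitrage)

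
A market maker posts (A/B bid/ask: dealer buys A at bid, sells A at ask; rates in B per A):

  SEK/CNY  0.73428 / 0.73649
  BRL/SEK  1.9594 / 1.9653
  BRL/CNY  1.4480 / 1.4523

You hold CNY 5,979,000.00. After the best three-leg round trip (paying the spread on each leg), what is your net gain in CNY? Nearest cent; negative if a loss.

Best loop CNY → SEK → BRL → CNY:
CNY 5,979,000.00 ÷ 0.73649 (buy SEK at ask) = SEK 8,118,236.50
SEK 8,118,236.50 ÷ 1.9653 (buy BRL at ask) = BRL 4,130,787.41
BRL 4,130,787.41 × 1.4480 (sell BRL at bid) = CNY 5,981,380.17

Net profit: CNY 2,380.17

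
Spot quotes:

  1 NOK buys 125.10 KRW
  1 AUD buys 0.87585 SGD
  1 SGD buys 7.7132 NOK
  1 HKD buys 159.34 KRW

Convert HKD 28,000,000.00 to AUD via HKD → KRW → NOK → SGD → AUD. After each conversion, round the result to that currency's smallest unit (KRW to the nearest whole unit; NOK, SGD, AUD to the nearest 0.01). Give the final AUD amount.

HKD 28,000,000.00 × 159.34 = KRW 4,461,520,000
KRW 4,461,520,000 ÷ 125.10 = NOK 35,663,629.10
NOK 35,663,629.10 ÷ 7.7132 = SGD 4,623,713.78
SGD 4,623,713.78 ÷ 0.87585 = AUD 5,279,116.04

AUD 5,279,116.04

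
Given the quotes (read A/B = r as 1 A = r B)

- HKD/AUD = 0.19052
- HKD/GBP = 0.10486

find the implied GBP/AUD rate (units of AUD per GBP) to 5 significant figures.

GBP/AUD = 1.8169

1 GBP ÷ 0.10486 = 9.53652 HKD
9.53652 HKD × 0.19052 = 1.8169 AUD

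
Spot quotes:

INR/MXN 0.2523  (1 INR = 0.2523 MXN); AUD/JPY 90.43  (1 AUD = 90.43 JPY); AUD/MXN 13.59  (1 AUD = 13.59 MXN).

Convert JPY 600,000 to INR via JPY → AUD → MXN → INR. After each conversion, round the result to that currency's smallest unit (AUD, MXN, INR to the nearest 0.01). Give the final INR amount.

JPY 600,000 ÷ 90.43 = AUD 6,634.97
AUD 6,634.97 × 13.59 = MXN 90,169.24
MXN 90,169.24 ÷ 0.2523 = INR 357,388.98

INR 357,388.98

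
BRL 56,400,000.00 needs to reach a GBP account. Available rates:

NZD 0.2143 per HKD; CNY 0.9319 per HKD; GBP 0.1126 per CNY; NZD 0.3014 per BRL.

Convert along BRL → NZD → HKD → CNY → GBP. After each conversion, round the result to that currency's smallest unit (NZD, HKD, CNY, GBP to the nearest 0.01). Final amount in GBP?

BRL 56,400,000.00 × 0.3014 = NZD 16,998,960.00
NZD 16,998,960.00 ÷ 0.2143 = HKD 79,323,191.79
HKD 79,323,191.79 × 0.9319 = CNY 73,921,282.43
CNY 73,921,282.43 × 0.1126 = GBP 8,323,536.40

GBP 8,323,536.40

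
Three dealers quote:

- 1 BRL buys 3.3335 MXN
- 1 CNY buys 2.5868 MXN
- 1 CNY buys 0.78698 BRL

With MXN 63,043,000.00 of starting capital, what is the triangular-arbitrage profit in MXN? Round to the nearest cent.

Profit: MXN 891,927.09

Profitable loop is MXN → CNY → BRL → MXN:
MXN 63,043,000.00 ÷ 2.5868 = CNY 24,371,037.58
CNY 24,371,037.58 × 0.78698 = BRL 19,179,519.15
BRL 19,179,519.15 × 3.3335 = MXN 63,934,927.09
Profit = MXN 63,934,927.09 − MXN 63,043,000.00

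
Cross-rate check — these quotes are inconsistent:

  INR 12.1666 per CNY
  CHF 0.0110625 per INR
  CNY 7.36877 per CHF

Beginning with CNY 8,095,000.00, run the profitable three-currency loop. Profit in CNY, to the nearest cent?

Profit: CNY 67,051.64

Profitable loop is CNY → CHF → INR → CNY:
CNY 8,095,000.00 ÷ 7.36877 = CHF 1,098,555.12
CHF 1,098,555.12 ÷ 0.0110625 = INR 99,304,417.48
INR 99,304,417.48 ÷ 12.1666 = CNY 8,162,051.64
Profit = CNY 8,162,051.64 − CNY 8,095,000.00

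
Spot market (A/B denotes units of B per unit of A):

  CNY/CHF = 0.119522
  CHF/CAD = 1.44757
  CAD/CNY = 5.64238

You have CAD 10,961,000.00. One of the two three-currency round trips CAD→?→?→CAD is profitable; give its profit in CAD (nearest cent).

Profitable loop is CAD → CHF → CNY → CAD:
CAD 10,961,000.00 ÷ 1.44757 = CHF 7,571,999.97
CHF 7,571,999.97 ÷ 0.119522 = CNY 63,352,353.31
CNY 63,352,353.31 ÷ 5.64238 = CAD 11,227,948.72
Profit = CAD 11,227,948.72 − CAD 10,961,000.00

Profit: CAD 266,948.72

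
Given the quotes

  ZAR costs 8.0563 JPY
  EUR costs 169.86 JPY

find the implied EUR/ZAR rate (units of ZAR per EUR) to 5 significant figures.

EUR/ZAR = 21.084

1 EUR × 169.86 = 169.86 JPY
169.86 JPY ÷ 8.0563 = 21.0841 ZAR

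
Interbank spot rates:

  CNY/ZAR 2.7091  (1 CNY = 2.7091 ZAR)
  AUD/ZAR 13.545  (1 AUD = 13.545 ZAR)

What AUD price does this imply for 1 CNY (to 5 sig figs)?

CNY/AUD = 0.20001

1 CNY × 2.7091 = 2.7091 ZAR
2.7091 ZAR ÷ 13.545 = 0.200007 AUD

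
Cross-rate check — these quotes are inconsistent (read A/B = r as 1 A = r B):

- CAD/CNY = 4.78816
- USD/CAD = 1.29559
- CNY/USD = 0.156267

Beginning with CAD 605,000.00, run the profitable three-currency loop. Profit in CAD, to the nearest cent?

Profit: CAD 19,096.66

Profitable loop is CAD → USD → CNY → CAD:
CAD 605,000.00 ÷ 1.29559 = USD 466,968.72
USD 466,968.72 ÷ 0.156267 = CNY 2,988,274.66
CNY 2,988,274.66 ÷ 4.78816 = CAD 624,096.66
Profit = CAD 624,096.66 − CAD 605,000.00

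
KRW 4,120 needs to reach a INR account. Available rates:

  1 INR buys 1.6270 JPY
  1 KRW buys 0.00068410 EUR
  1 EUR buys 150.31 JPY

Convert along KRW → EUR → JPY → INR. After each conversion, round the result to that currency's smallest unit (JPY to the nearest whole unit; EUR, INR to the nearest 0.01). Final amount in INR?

KRW 4,120 × 0.00068410 = EUR 2.82
EUR 2.82 × 150.31 = JPY 424
JPY 424 ÷ 1.6270 = INR 260.60

INR 260.60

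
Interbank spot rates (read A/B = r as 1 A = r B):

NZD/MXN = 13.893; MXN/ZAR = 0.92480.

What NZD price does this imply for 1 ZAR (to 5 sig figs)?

ZAR/NZD = 0.077832

1 ZAR ÷ 0.92480 = 1.08131 MXN
1.08131 MXN ÷ 13.893 = 0.0778316 NZD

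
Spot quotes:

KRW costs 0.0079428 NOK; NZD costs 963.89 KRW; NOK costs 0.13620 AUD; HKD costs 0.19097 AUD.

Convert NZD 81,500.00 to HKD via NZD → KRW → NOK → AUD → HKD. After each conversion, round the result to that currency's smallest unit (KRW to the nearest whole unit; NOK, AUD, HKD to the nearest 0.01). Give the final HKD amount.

HKD 445,010.94

NZD 81,500.00 × 963.89 = KRW 78,557,035
KRW 78,557,035 × 0.0079428 = NOK 623,962.82
NOK 623,962.82 × 0.13620 = AUD 84,983.74
AUD 84,983.74 ÷ 0.19097 = HKD 445,010.94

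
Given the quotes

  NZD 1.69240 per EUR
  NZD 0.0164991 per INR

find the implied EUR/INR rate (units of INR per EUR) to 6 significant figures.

1 EUR × 1.69240 = 1.6924 NZD
1.6924 NZD ÷ 0.0164991 = 102.575 INR

EUR/INR = 102.575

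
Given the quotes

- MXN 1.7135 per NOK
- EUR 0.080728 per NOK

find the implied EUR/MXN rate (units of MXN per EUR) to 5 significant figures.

EUR/MXN = 21.226

1 EUR ÷ 0.080728 = 12.3873 NOK
12.3873 NOK × 1.7135 = 21.2256 MXN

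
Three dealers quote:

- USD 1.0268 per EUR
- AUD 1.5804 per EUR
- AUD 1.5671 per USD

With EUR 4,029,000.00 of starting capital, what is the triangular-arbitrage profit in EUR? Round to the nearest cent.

Profitable loop is EUR → USD → AUD → EUR:
EUR 4,029,000.00 × 1.0268 = USD 4,136,977.20
USD 4,136,977.20 × 1.5671 = AUD 6,483,056.97
AUD 6,483,056.97 ÷ 1.5804 = EUR 4,102,162.09
Profit = EUR 4,102,162.09 − EUR 4,029,000.00

Profit: EUR 73,162.09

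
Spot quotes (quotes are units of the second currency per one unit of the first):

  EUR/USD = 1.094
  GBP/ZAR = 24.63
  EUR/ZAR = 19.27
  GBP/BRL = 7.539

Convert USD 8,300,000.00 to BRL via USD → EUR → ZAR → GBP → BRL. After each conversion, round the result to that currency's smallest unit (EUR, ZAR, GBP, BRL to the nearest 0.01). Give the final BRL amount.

USD 8,300,000.00 ÷ 1.094 = EUR 7,586,837.29
EUR 7,586,837.29 × 19.27 = ZAR 146,198,354.58
ZAR 146,198,354.58 ÷ 24.63 = GBP 5,935,783.78
GBP 5,935,783.78 × 7.539 = BRL 44,749,873.92

BRL 44,749,873.92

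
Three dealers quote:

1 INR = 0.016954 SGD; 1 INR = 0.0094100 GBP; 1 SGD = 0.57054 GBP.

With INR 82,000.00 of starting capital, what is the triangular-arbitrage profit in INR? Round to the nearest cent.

Profitable loop is INR → SGD → GBP → INR:
INR 82,000.00 × 0.016954 = SGD 1,390.23
SGD 1,390.23 × 0.57054 = GBP 793.18
GBP 793.18 ÷ 0.0094100 = INR 84,291.25
Profit = INR 84,291.25 − INR 82,000.00

Profit: INR 2,291.25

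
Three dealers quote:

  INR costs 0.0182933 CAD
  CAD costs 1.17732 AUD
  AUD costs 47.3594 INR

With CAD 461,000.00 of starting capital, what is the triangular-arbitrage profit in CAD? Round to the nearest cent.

Profitable loop is CAD → AUD → INR → CAD:
CAD 461,000.00 × 1.17732 = AUD 542,744.52
AUD 542,744.52 × 47.3594 = INR 25,704,054.82
INR 25,704,054.82 × 0.0182933 = CAD 470,211.99
Profit = CAD 470,211.99 − CAD 461,000.00

Profit: CAD 9,211.99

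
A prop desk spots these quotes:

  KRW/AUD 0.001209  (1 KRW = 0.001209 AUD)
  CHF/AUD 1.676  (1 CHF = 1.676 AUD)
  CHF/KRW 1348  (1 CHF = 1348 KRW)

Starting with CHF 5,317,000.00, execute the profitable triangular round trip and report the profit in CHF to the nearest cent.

Profitable loop is CHF → AUD → KRW → CHF:
CHF 5,317,000.00 × 1.676 = AUD 8,911,292.00
AUD 8,911,292.00 ÷ 0.001209 = KRW 7,370,795,699
KRW 7,370,795,699 ÷ 1348 = CHF 5,467,949.33
Profit = CHF 5,467,949.33 − CHF 5,317,000.00

Profit: CHF 150,949.33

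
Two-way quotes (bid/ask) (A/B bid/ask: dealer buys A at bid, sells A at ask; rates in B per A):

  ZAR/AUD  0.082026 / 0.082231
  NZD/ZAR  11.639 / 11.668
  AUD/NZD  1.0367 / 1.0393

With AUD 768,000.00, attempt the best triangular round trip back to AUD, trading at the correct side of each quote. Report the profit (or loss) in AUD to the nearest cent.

Net profit: AUD 2,173.02

Best loop AUD → ZAR → NZD → AUD:
AUD 768,000.00 ÷ 0.082231 (buy ZAR at ask) = ZAR 9,339,543.48
ZAR 9,339,543.48 ÷ 11.668 (buy NZD at ask) = NZD 800,440.82
NZD 800,440.82 ÷ 1.0393 (buy AUD at ask) = AUD 770,173.02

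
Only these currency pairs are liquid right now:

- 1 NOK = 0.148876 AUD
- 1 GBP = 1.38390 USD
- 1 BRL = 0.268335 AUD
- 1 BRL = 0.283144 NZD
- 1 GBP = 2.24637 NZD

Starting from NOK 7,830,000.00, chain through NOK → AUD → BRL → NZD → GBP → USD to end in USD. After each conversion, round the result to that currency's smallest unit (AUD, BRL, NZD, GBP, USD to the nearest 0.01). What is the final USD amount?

NOK 7,830,000.00 × 0.148876 = AUD 1,165,699.08
AUD 1,165,699.08 ÷ 0.268335 = BRL 4,344,193.19
BRL 4,344,193.19 × 0.283144 = NZD 1,230,032.24
NZD 1,230,032.24 ÷ 2.24637 = GBP 547,564.40
GBP 547,564.40 × 1.38390 = USD 757,774.37

USD 757,774.37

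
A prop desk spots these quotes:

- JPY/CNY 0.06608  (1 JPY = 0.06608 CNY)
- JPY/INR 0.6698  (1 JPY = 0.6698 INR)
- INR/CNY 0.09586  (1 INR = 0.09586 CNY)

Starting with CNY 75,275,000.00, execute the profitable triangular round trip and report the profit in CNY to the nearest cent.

Profitable loop is CNY → INR → JPY → CNY:
CNY 75,275,000.00 ÷ 0.09586 = INR 785,259,753.81
INR 785,259,753.81 ÷ 0.6698 = JPY 1,172,379,447
JPY 1,172,379,447 × 0.06608 = CNY 77,470,833.88
Profit = CNY 77,470,833.88 − CNY 75,275,000.00

Profit: CNY 2,195,833.88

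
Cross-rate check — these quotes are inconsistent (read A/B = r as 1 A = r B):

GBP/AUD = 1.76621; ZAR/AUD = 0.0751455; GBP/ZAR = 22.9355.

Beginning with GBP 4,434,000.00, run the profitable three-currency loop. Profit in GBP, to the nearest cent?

Profit: GBP 109,879.83

Profitable loop is GBP → AUD → ZAR → GBP:
GBP 4,434,000.00 × 1.76621 = AUD 7,831,375.14
AUD 7,831,375.14 ÷ 0.0751455 = ZAR 104,216,155.86
ZAR 104,216,155.86 ÷ 22.9355 = GBP 4,543,879.83
Profit = GBP 4,543,879.83 − GBP 4,434,000.00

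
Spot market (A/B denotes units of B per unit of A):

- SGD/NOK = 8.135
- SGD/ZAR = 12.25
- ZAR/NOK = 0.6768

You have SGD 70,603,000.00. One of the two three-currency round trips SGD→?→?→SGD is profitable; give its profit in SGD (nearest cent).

Profitable loop is SGD → ZAR → NOK → SGD:
SGD 70,603,000.00 × 12.25 = ZAR 864,886,750.00
ZAR 864,886,750.00 × 0.6768 = NOK 585,355,352.40
NOK 585,355,352.40 ÷ 8.135 = SGD 71,955,175.46
Profit = SGD 71,955,175.46 − SGD 70,603,000.00

Profit: SGD 1,352,175.46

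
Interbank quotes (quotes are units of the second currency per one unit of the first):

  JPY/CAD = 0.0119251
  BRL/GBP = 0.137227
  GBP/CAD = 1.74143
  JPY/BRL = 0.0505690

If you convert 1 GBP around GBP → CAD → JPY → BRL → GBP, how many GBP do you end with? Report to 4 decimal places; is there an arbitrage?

1.0134 (arbitrage exists)

Around GBP → CAD → JPY → BRL → GBP: 1 × 1.74143 ÷ 0.0119251 × 0.0505690 × 0.137227 = 1.013370
Product > 1; profitable direction is GBP → CAD → JPY → BRL → GBP.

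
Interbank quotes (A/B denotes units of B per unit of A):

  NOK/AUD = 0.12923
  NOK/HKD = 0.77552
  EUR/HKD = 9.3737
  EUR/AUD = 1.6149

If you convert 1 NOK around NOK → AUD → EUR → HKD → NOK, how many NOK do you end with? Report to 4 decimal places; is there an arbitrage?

Around NOK → AUD → EUR → HKD → NOK: 1 × 0.12923 ÷ 1.6149 × 9.3737 ÷ 0.77552 = 0.967243
Product < 1; profitable direction is NOK → HKD → EUR → AUD → NOK.

0.9672 (arbitrage exists)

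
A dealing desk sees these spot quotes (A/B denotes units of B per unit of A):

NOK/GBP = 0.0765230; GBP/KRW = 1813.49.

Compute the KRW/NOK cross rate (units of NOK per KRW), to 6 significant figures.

KRW/NOK = 0.00720598

1 KRW ÷ 1813.49 = 0.000551423 GBP
0.000551423 GBP ÷ 0.0765230 = 0.00720598 NOK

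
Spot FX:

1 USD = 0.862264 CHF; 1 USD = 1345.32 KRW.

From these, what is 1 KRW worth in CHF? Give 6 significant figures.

1 KRW ÷ 1345.32 = 0.000743318 USD
0.000743318 USD × 0.862264 = 0.000640936 CHF

KRW/CHF = 0.000640936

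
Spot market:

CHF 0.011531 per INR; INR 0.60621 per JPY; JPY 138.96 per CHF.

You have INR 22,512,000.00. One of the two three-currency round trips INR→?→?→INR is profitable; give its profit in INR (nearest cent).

Profitable loop is INR → JPY → CHF → INR:
INR 22,512,000.00 ÷ 0.60621 = JPY 37,135,646
JPY 37,135,646 ÷ 138.96 = CHF 267,239.82
CHF 267,239.82 ÷ 0.011531 = INR 23,175,771.82
Profit = INR 23,175,771.82 − INR 22,512,000.00

Profit: INR 663,771.82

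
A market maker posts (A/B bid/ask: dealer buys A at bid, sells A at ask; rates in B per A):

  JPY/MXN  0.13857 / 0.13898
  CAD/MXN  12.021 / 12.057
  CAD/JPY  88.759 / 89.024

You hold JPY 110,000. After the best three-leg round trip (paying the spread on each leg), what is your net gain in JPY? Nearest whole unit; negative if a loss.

Best loop JPY → MXN → CAD → JPY:
JPY 110,000 × 0.13857 (sell JPY at bid) = MXN 15,242.70
MXN 15,242.70 ÷ 12.057 (buy CAD at ask) = CAD 1,264.22
CAD 1,264.22 × 88.759 (sell CAD at bid) = JPY 112,211

Net profit: JPY 2,211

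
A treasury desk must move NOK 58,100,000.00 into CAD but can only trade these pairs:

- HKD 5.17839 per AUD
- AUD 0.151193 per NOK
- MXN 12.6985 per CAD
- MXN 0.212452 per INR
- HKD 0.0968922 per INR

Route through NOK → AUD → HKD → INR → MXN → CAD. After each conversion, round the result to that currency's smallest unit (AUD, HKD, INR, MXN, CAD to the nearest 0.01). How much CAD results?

CAD 7,854,565.32

NOK 58,100,000.00 × 0.151193 = AUD 8,784,313.30
AUD 8,784,313.30 × 5.17839 = HKD 45,488,600.15
HKD 45,488,600.15 ÷ 0.0968922 = INR 469,476,388.71
INR 469,476,388.71 × 0.212452 = MXN 99,741,197.73
MXN 99,741,197.73 ÷ 12.6985 = CAD 7,854,565.32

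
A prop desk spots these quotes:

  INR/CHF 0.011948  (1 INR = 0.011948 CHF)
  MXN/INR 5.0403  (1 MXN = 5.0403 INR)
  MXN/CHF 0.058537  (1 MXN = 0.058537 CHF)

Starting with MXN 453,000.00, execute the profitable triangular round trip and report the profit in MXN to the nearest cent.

Profit: MXN 13,035.87

Profitable loop is MXN → INR → CHF → MXN:
MXN 453,000.00 × 5.0403 = INR 2,283,255.90
INR 2,283,255.90 × 0.011948 = CHF 27,280.34
CHF 27,280.34 ÷ 0.058537 = MXN 466,035.87
Profit = MXN 466,035.87 − MXN 453,000.00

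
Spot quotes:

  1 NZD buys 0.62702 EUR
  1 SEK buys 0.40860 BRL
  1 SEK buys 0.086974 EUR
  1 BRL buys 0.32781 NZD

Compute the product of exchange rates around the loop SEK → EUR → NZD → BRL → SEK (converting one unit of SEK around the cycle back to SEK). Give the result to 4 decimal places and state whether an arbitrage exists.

1.0356 (arbitrage exists)

Around SEK → EUR → NZD → BRL → SEK: 1 × 0.086974 ÷ 0.62702 ÷ 0.32781 ÷ 0.40860 = 1.035589
Product > 1; profitable direction is SEK → EUR → NZD → BRL → SEK.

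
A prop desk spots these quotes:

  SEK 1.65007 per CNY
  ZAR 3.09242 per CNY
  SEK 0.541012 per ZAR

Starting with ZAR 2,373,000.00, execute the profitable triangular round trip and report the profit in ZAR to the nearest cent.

Profit: ZAR 33,028.36

Profitable loop is ZAR → SEK → CNY → ZAR:
ZAR 2,373,000.00 × 0.541012 = SEK 1,283,821.48
SEK 1,283,821.48 ÷ 1.65007 = CNY 778,040.61
CNY 778,040.61 × 3.09242 = ZAR 2,406,028.36
Profit = ZAR 2,406,028.36 − ZAR 2,373,000.00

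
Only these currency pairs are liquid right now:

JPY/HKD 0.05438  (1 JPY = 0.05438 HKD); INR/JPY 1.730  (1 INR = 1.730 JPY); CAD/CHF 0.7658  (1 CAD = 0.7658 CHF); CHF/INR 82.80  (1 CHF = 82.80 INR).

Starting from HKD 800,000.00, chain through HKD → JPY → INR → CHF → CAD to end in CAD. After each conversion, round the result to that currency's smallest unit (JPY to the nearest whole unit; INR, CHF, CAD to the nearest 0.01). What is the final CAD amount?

CAD 134,109.32

HKD 800,000.00 ÷ 0.05438 = JPY 14,711,291
JPY 14,711,291 ÷ 1.730 = INR 8,503,636.42
INR 8,503,636.42 ÷ 82.80 = CHF 102,700.92
CHF 102,700.92 ÷ 0.7658 = CAD 134,109.32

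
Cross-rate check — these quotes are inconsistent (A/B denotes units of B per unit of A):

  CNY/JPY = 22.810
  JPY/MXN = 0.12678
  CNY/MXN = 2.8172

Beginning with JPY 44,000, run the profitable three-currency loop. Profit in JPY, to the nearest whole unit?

Profit: JPY 1,166

Profitable loop is JPY → MXN → CNY → JPY:
JPY 44,000 × 0.12678 = MXN 5,578.32
MXN 5,578.32 ÷ 2.8172 = CNY 1,980.09
CNY 1,980.09 × 22.810 = JPY 45,166
Profit = JPY 45,166 − JPY 44,000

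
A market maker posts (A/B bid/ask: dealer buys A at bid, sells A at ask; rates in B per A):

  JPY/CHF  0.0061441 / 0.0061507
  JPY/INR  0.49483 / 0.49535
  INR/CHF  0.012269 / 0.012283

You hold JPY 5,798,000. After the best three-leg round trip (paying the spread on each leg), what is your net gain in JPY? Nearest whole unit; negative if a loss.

Best loop JPY → CHF → INR → JPY:
JPY 5,798,000 × 0.0061441 (sell JPY at bid) = CHF 35,623.49
CHF 35,623.49 ÷ 0.012283 (buy INR at ask) = INR 2,900,227.29
INR 2,900,227.29 ÷ 0.49535 (buy JPY at ask) = JPY 5,854,905

Net profit: JPY 56,905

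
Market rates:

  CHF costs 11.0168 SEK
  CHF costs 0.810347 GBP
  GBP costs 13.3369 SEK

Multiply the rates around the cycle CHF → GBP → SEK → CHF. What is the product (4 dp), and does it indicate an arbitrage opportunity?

0.9810 (arbitrage exists)

Around CHF → GBP → SEK → CHF: 1 × 0.810347 × 13.3369 ÷ 11.0168 = 0.981003
Product < 1; profitable direction is CHF → SEK → GBP → CHF.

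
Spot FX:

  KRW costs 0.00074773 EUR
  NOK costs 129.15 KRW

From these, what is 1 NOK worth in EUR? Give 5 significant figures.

1 NOK × 129.15 = 129.15 KRW
129.15 KRW × 0.00074773 = 0.0965693 EUR

NOK/EUR = 0.096569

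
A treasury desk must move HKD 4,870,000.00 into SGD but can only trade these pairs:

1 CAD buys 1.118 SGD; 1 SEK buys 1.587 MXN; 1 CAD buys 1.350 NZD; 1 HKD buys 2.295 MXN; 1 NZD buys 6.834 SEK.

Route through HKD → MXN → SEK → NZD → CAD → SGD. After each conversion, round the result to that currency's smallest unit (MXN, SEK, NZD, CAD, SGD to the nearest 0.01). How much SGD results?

SGD 853,429.76

HKD 4,870,000.00 × 2.295 = MXN 11,176,650.00
MXN 11,176,650.00 ÷ 1.587 = SEK 7,042,627.60
SEK 7,042,627.60 ÷ 6.834 = NZD 1,030,527.89
NZD 1,030,527.89 ÷ 1.350 = CAD 763,353.99
CAD 763,353.99 × 1.118 = SGD 853,429.76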